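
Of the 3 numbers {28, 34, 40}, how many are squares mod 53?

(28/53) = +1 → QR.
(34/53) = -1 → non-residue.
(40/53) = +1 → QR.
Total quadratic residues among the 3: 2.

2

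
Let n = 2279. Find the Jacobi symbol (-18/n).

First reduce: -18 ≡ 2261 (mod 2279).
Reciprocity: 2261 ≡ 1 and 2279 ≡ 3 (mod 4), so (2261/2279) = +(2279/2261).
Reduce top mod 2261: now compute (18/2261).
Pull out 2: since 2261 ≡ 5 (mod 8), (2/2261) = -1.
Reciprocity: 9 ≡ 1 and 2261 ≡ 1 (mod 4), so (9/2261) = +(2261/9).
Reduce top mod 9: now compute (2/9).
Pull out 2: since 9 ≡ 1 (mod 8), (2/9) = +1.
Reached (1/9) = 1. Collecting the sign flips along the way, the symbol is -1.

-1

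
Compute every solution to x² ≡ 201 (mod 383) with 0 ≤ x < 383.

Since 383 ≡ 3 (mod 4), a square root of 201 is 201^((383+1)/4) = 201^96 mod 383.
Repeated squaring: 201^2≡186, 201^4≡126, 201^8≡173, 201^16≡55, 201^32≡344, 201^64≡372 (mod 383).
201^96 = 201^(64+32) ≡ 46 (mod 383).
Check: 46² = 2116 ≡ 201 (mod 383). The two roots are 46 and 337.

46, 337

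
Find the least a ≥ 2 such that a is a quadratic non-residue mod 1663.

3

(2/1663) = +1, so 2 is a residue.
(3/1663) = −1, so 3 is the smallest positive non-residue mod 1663.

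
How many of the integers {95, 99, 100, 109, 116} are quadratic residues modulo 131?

(95/131) = -1 → non-residue.
(99/131) = +1 → QR.
(100/131) = +1 → QR.
(109/131) = +1 → QR.
(116/131) = -1 → non-residue.
Total quadratic residues among the 5: 3.

3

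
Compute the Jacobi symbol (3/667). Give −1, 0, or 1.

Reciprocity: 3 ≡ 3 and 667 ≡ 3 (mod 4), so (3/667) = −(667/3).
Reduce top mod 3: now compute (1/3).
Reached (1/3) = 1. Collecting the sign flips along the way, the symbol is -1.

-1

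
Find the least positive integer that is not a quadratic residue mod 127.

(2/127) = +1, so 2 is a residue.
(3/127) = −1, so 3 is the smallest positive non-residue mod 127.

3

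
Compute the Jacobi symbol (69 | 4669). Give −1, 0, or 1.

0

Reciprocity: 69 ≡ 1 and 4669 ≡ 1 (mod 4), so (69/4669) = +(4669/69).
Reduce top mod 69: now compute (46/69).
Pull out 2: since 69 ≡ 5 (mod 8), (2/69) = -1.
Reciprocity: 23 ≡ 3 and 69 ≡ 1 (mod 4), so (23/69) = +(69/23).
Reduce top mod 23: now compute (0/23).
Top reduces to 0: gcd > 1, so the symbol is 0.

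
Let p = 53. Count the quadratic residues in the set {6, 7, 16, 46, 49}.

(6/53) = +1 → QR.
(7/53) = +1 → QR.
(16/53) = +1 → QR.
(46/53) = +1 → QR.
(49/53) = +1 → QR.
Total quadratic residues among the 5: 5.

5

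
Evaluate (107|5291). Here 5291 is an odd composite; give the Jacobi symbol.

-1

Reciprocity: 107 ≡ 3 and 5291 ≡ 3 (mod 4), so (107/5291) = −(5291/107).
Reduce top mod 107: now compute (48/107).
Pull out 2^4: since 107 ≡ 3 (mod 8), (2/107) = -1, so (2/107)^4 = +1.
Reciprocity: 3 ≡ 3 and 107 ≡ 3 (mod 4), so (3/107) = −(107/3).
Reduce top mod 3: now compute (2/3).
Pull out 2: since 3 ≡ 3 (mod 8), (2/3) = -1.
Reached (1/3) = 1. Collecting the sign flips along the way, the symbol is -1.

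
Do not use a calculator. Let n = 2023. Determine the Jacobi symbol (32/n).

1

Pull out 2^5: since 2023 ≡ 7 (mod 8), (2/2023) = +1, so (2/2023)^5 = +1.
Reached (1/2023) = 1. Collecting the sign flips along the way, the symbol is +1.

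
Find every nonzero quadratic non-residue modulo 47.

Square k = 1,…,23 (k and 47−k give the same square):
1²=1, 2²=4, 3²=9, 4²=16, 5²=25, 6²=36, 7²≡2, 8²≡17, 9²≡34, 10²≡6, 11²≡27, 12²≡3, 13²≡28, 14²≡8, 15²≡37, 16²≡21, 17²≡7, 18²≡42, 19²≡32, 20²≡24, 21²≡18, 22²≡14, 23²≡12 (mod 47).
The residues are {1, 2, 3, 4, 6, 7, 8, 9, 12, 14, 16, 17, 18, 21, 24, 25, 27, 28, 32, 34, 36, 37, 42}; the non-residues are the remaining 23 nonzero classes.

5, 10, 11, 13, 15, 19, 20, 22, 23, 26, 29, 30, 31, 33, 35, 38, 39, 40, 41, 43, 44, 45, 46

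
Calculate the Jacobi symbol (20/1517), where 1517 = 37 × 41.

-1

Pull out 2^2: since 1517 ≡ 5 (mod 8), (2/1517) = -1, so (2/1517)^2 = +1.
Reciprocity: 5 ≡ 1 and 1517 ≡ 1 (mod 4), so (5/1517) = +(1517/5).
Reduce top mod 5: now compute (2/5).
Pull out 2: since 5 ≡ 5 (mod 8), (2/5) = -1.
Reached (1/5) = 1. Collecting the sign flips along the way, the symbol is -1.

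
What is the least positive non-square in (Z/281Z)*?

3

(2/281) = +1, so 2 is a residue.
(3/281) = −1, so 3 is the smallest positive non-residue mod 281.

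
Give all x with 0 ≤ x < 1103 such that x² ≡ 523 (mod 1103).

Since 1103 ≡ 3 (mod 4), a square root of 523 is 523^((1103+1)/4) = 523^276 mod 1103.
Repeated squaring: 523^2≡1088, 523^4≡225, 523^8≡990, 523^16≡636, 523^32≡798, 523^64≡373, 523^128≡151, 523^256≡741 (mod 1103).
523^276 = 523^(256+16+4) ≡ 195 (mod 1103).
Check: 195² = 38025 ≡ 523 (mod 1103). The two roots are 195 and 908.

195, 908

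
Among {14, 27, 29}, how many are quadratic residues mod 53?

1

(14/53) = -1 → non-residue.
(27/53) = -1 → non-residue.
(29/53) = +1 → QR.
Total quadratic residues among the 3: 1.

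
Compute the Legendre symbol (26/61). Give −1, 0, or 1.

Pull out 2: since 61 ≡ 5 (mod 8), (2/61) = -1.
Reciprocity: 13 ≡ 1 and 61 ≡ 1 (mod 4), so (13/61) = +(61/13).
Reduce top mod 13: now compute (9/13).
Reciprocity: 9 ≡ 1 and 13 ≡ 1 (mod 4), so (9/13) = +(13/9).
Reduce top mod 9: now compute (4/9).
Pull out 2^2: since 9 ≡ 1 (mod 8), (2/9) = +1, so (2/9)^2 = +1.
Reached (1/9) = 1. Collecting the sign flips along the way, the symbol is -1.

-1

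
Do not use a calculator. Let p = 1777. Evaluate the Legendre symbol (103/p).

Reciprocity: 103 ≡ 3 and 1777 ≡ 1 (mod 4), so (103/1777) = +(1777/103).
Reduce top mod 103: now compute (26/103).
Pull out 2: since 103 ≡ 7 (mod 8), (2/103) = +1.
Reciprocity: 13 ≡ 1 and 103 ≡ 3 (mod 4), so (13/103) = +(103/13).
Reduce top mod 13: now compute (12/13).
Pull out 2^2: since 13 ≡ 5 (mod 8), (2/13) = -1, so (2/13)^2 = +1.
Reciprocity: 3 ≡ 3 and 13 ≡ 1 (mod 4), so (3/13) = +(13/3).
Reduce top mod 3: now compute (1/3).
Reached (1/3) = 1. Collecting the sign flips along the way, the symbol is +1.

1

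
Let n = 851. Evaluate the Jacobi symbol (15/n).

1

Reciprocity: 15 ≡ 3 and 851 ≡ 3 (mod 4), so (15/851) = −(851/15).
Reduce top mod 15: now compute (11/15).
Reciprocity: 11 ≡ 3 and 15 ≡ 3 (mod 4), so (11/15) = −(15/11).
Reduce top mod 11: now compute (4/11).
Pull out 2^2: since 11 ≡ 3 (mod 8), (2/11) = -1, so (2/11)^2 = +1.
Reached (1/11) = 1. Collecting the sign flips along the way, the symbol is +1.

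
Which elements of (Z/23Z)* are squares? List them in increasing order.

Square k = 1,…,11 (k and 23−k give the same square):
1²=1, 2²=4, 3²=9, 4²=16, 5²≡2, 6²≡13, 7²≡3, 8²≡18, 9²≡12, 10²≡8, 11²≡6 (mod 23).
So the quadratic residues mod 23 are {1, 2, 3, 4, 6, 8, 9, 12, 13, 16, 18}.

1 2 3 4 6 8 9 12 13 16 18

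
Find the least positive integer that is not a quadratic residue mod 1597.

(2/1597) = −1, so 2 is the smallest positive non-residue mod 1597.

2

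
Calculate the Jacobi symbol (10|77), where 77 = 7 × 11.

1

Pull out 2: since 77 ≡ 5 (mod 8), (2/77) = -1.
Reciprocity: 5 ≡ 1 and 77 ≡ 1 (mod 4), so (5/77) = +(77/5).
Reduce top mod 5: now compute (2/5).
Pull out 2: since 5 ≡ 5 (mod 8), (2/5) = -1.
Reached (1/5) = 1. Collecting the sign flips along the way, the symbol is +1.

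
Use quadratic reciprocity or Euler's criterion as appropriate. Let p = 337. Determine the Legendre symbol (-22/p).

Euler's criterion: (-22/337) ≡ 315^168 (mod 337).
315^2 ≡ 147 (mod 337)
315^4 ≡ 41 (mod 337)
315^8 ≡ 333 (mod 337)
315^16 ≡ 16 (mod 337)
315^32 ≡ 256 (mod 337)
315^64 ≡ 158 (mod 337)
315^128 ≡ 26 (mod 337)
315^168 = 315^(128+32+8) ≡ 336 (mod 337).
Result is 336 ≡ −1, so (-22/337) = −1.

-1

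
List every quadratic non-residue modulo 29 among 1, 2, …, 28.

Square k = 1,…,14 (k and 29−k give the same square):
1²=1, 2²=4, 3²=9, 4²=16, 5²=25, 6²≡7, 7²≡20, 8²≡6, 9²≡23, 10²≡13, 11²≡5, 12²≡28, 13²≡24, 14²≡22 (mod 29).
The residues are {1, 4, 5, 6, 7, 9, 13, 16, 20, 22, 23, 24, 25, 28}; the non-residues are the remaining 14 nonzero classes.

2 3 8 10 11 12 14 15 17 18 19 21 26 27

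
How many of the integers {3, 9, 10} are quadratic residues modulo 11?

2

(3/11) = +1 → QR.
(9/11) = +1 → QR.
(10/11) = -1 → non-residue.
Total quadratic residues among the 3: 2.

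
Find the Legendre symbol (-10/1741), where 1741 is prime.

-1

First reduce: -10 ≡ 1731 (mod 1741).
Reciprocity: 1731 ≡ 3 and 1741 ≡ 1 (mod 4), so (1731/1741) = +(1741/1731).
Reduce top mod 1731: now compute (10/1731).
Pull out 2: since 1731 ≡ 3 (mod 8), (2/1731) = -1.
Reciprocity: 5 ≡ 1 and 1731 ≡ 3 (mod 4), so (5/1731) = +(1731/5).
Reduce top mod 5: now compute (1/5).
Reached (1/5) = 1. Collecting the sign flips along the way, the symbol is -1.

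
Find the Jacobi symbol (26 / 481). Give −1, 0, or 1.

Pull out 2: since 481 ≡ 1 (mod 8), (2/481) = +1.
Reciprocity: 13 ≡ 1 and 481 ≡ 1 (mod 4), so (13/481) = +(481/13).
Reduce top mod 13: now compute (0/13).
Top reduces to 0: gcd > 1, so the symbol is 0.

0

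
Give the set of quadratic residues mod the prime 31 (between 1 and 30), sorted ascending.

Square k = 1,…,15 (k and 31−k give the same square):
1²=1, 2²=4, 3²=9, 4²=16, 5²=25, 6²≡5, 7²≡18, 8²≡2, 9²≡19, 10²≡7, 11²≡28, 12²≡20, 13²≡14, 14²≡10, 15²≡8 (mod 31).
So the quadratic residues mod 31 are {1, 2, 4, 5, 7, 8, 9, 10, 14, 16, 18, 19, 20, 25, 28}.

1, 2, 4, 5, 7, 8, 9, 10, 14, 16, 18, 19, 20, 25, 28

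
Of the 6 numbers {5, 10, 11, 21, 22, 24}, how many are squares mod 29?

3

(5/29) = +1 → QR.
(10/29) = -1 → non-residue.
(11/29) = -1 → non-residue.
(21/29) = -1 → non-residue.
(22/29) = +1 → QR.
(24/29) = +1 → QR.
Total quadratic residues among the 6: 3.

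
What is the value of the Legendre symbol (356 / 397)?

Euler's criterion: (356/397) ≡ 356^198 (mod 397).
356^2 ≡ 93 (mod 397)
356^4 ≡ 312 (mod 397)
356^8 ≡ 79 (mod 397)
356^16 ≡ 286 (mod 397)
356^32 ≡ 14 (mod 397)
356^64 ≡ 196 (mod 397)
356^128 ≡ 304 (mod 397)
356^198 = 356^(128+64+4+2) ≡ 396 (mod 397).
Result is 396 ≡ −1, so (356/397) = −1.

-1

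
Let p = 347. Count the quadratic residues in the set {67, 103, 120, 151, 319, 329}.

4

(67/347) = +1 → QR.
(103/347) = -1 → non-residue.
(120/347) = +1 → QR.
(151/347) = -1 → non-residue.
(319/347) = +1 → QR.
(329/347) = +1 → QR.
Total quadratic residues among the 6: 4.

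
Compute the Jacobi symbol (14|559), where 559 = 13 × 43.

1

Pull out 2: since 559 ≡ 7 (mod 8), (2/559) = +1.
Reciprocity: 7 ≡ 3 and 559 ≡ 3 (mod 4), so (7/559) = −(559/7).
Reduce top mod 7: now compute (6/7).
Pull out 2: since 7 ≡ 7 (mod 8), (2/7) = +1.
Reciprocity: 3 ≡ 3 and 7 ≡ 3 (mod 4), so (3/7) = −(7/3).
Reduce top mod 3: now compute (1/3).
Reached (1/3) = 1. Collecting the sign flips along the way, the symbol is +1.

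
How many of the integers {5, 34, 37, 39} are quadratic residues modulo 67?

2

(5/67) = -1 → non-residue.
(34/67) = -1 → non-residue.
(37/67) = +1 → QR.
(39/67) = +1 → QR.
Total quadratic residues among the 4: 2.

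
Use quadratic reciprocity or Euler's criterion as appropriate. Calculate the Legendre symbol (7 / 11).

-1

Euler's criterion: (7/11) ≡ 7^5 (mod 11).
7^2 ≡ 5 (mod 11)
7^4 ≡ 3 (mod 11)
7^5 = 7^(4+1) ≡ 10 (mod 11).
Result is 10 ≡ −1, so (7/11) = −1.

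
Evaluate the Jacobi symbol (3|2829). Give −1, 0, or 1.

0

Reciprocity: 3 ≡ 3 and 2829 ≡ 1 (mod 4), so (3/2829) = +(2829/3).
Reduce top mod 3: now compute (0/3).
Top reduces to 0: gcd > 1, so the symbol is 0.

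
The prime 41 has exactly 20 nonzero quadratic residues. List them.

Square k = 1,…,20 (k and 41−k give the same square):
1²=1, 2²=4, 3²=9, 4²=16, 5²=25, 6²=36, 7²≡8, 8²≡23, 9²≡40, 10²≡18, 11²≡39, 12²≡21, 13²≡5, 14²≡32, 15²≡20, 16²≡10, 17²≡2, 18²≡37, 19²≡33, 20²≡31 (mod 41).
So the quadratic residues mod 41 are {1, 2, 4, 5, 8, 9, 10, 16, 18, 20, 21, 23, 25, 31, 32, 33, 36, 37, 39, 40}.

1 2 4 5 8 9 10 16 18 20 21 23 25 31 32 33 36 37 39 40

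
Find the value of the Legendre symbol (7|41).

Reciprocity: 7 ≡ 3 and 41 ≡ 1 (mod 4), so (7/41) = +(41/7).
Reduce top mod 7: now compute (6/7).
Pull out 2: since 7 ≡ 7 (mod 8), (2/7) = +1.
Reciprocity: 3 ≡ 3 and 7 ≡ 3 (mod 4), so (3/7) = −(7/3).
Reduce top mod 3: now compute (1/3).
Reached (1/3) = 1. Collecting the sign flips along the way, the symbol is -1.

-1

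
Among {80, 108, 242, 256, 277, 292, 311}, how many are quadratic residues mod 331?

(80/331) = +1 → QR.
(108/331) = -1 → non-residue.
(242/331) = -1 → non-residue.
(256/331) = +1 → QR.
(277/331) = -1 → non-residue.
(292/331) = -1 → non-residue.
(311/331) = -1 → non-residue.
Total quadratic residues among the 7: 2.

2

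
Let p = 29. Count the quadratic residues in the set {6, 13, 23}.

3

(6/29) = +1 → QR.
(13/29) = +1 → QR.
(23/29) = +1 → QR.
Total quadratic residues among the 3: 3.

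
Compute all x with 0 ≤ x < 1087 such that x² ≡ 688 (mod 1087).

Since 1087 ≡ 3 (mod 4), a square root of 688 is 688^((1087+1)/4) = 688^272 mod 1087.
Repeated squaring: 688^2≡499, 688^4≡78, 688^8≡649, 688^16≡532, 688^32≡404, 688^64≡166, 688^128≡381, 688^256≡590 (mod 1087).
688^272 = 688^(256+16) ≡ 824 (mod 1087).
Check: 824² = 678976 ≡ 688 (mod 1087). The two roots are 263 and 824.

263, 824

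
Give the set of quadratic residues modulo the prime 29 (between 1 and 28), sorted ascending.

1,4,5,6,7,9,13,16,20,22,23,24,25,28

Square k = 1,…,14 (k and 29−k give the same square):
1²=1, 2²=4, 3²=9, 4²=16, 5²=25, 6²≡7, 7²≡20, 8²≡6, 9²≡23, 10²≡13, 11²≡5, 12²≡28, 13²≡24, 14²≡22 (mod 29).
So the quadratic residues mod 29 are {1, 4, 5, 6, 7, 9, 13, 16, 20, 22, 23, 24, 25, 28}.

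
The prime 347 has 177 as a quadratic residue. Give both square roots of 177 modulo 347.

Since 347 ≡ 3 (mod 4), a square root of 177 is 177^((347+1)/4) = 177^87 mod 347.
Repeated squaring: 177^2≡99, 177^4≡85, 177^8≡285, 177^16≡27, 177^32≡35, 177^64≡184 (mod 347).
177^87 = 177^(64+16+4+2+1) ≡ 183 (mod 347).
Check: 183² = 33489 ≡ 177 (mod 347). The two roots are 164 and 183.

164, 183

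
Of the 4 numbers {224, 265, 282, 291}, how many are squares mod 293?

1

(224/293) = +1 → QR.
(265/293) = -1 → non-residue.
(282/293) = -1 → non-residue.
(291/293) = -1 → non-residue.
Total quadratic residues among the 4: 1.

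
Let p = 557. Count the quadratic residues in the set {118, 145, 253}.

(118/557) = -1 → non-residue.
(145/557) = -1 → non-residue.
(253/557) = +1 → QR.
Total quadratic residues among the 3: 1.

1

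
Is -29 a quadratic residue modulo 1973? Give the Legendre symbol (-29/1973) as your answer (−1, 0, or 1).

1

First reduce: -29 ≡ 1944 (mod 1973).
Pull out 2^3: since 1973 ≡ 5 (mod 8), (2/1973) = -1, so (2/1973)^3 = -1.
Reciprocity: 243 ≡ 3 and 1973 ≡ 1 (mod 4), so (243/1973) = +(1973/243).
Reduce top mod 243: now compute (29/243).
Reciprocity: 29 ≡ 1 and 243 ≡ 3 (mod 4), so (29/243) = +(243/29).
Reduce top mod 29: now compute (11/29).
Reciprocity: 11 ≡ 3 and 29 ≡ 1 (mod 4), so (11/29) = +(29/11).
Reduce top mod 11: now compute (7/11).
Reciprocity: 7 ≡ 3 and 11 ≡ 3 (mod 4), so (7/11) = −(11/7).
Reduce top mod 7: now compute (4/7).
Pull out 2^2: since 7 ≡ 7 (mod 8), (2/7) = +1, so (2/7)^2 = +1.
Reached (1/7) = 1. Collecting the sign flips along the way, the symbol is +1.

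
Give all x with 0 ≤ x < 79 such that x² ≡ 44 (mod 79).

Since 79 ≡ 3 (mod 4), a square root of 44 is 44^((79+1)/4) = 44^20 mod 79.
Repeated squaring: 44^2≡40, 44^4≡20, 44^8≡5, 44^16≡25 (mod 79).
44^20 = 44^(16+4) ≡ 26 (mod 79).
Check: 26² = 676 ≡ 44 (mod 79). The two roots are 26 and 53.

26, 53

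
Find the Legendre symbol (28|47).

1

Pull out 2^2: since 47 ≡ 7 (mod 8), (2/47) = +1, so (2/47)^2 = +1.
Reciprocity: 7 ≡ 3 and 47 ≡ 3 (mod 4), so (7/47) = −(47/7).
Reduce top mod 7: now compute (5/7).
Reciprocity: 5 ≡ 1 and 7 ≡ 3 (mod 4), so (5/7) = +(7/5).
Reduce top mod 5: now compute (2/5).
Pull out 2: since 5 ≡ 5 (mod 8), (2/5) = -1.
Reached (1/5) = 1. Collecting the sign flips along the way, the symbol is +1.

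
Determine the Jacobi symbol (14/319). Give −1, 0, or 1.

Pull out 2: since 319 ≡ 7 (mod 8), (2/319) = +1.
Reciprocity: 7 ≡ 3 and 319 ≡ 3 (mod 4), so (7/319) = −(319/7).
Reduce top mod 7: now compute (4/7).
Pull out 2^2: since 7 ≡ 7 (mod 8), (2/7) = +1, so (2/7)^2 = +1.
Reached (1/7) = 1. Collecting the sign flips along the way, the symbol is -1.

-1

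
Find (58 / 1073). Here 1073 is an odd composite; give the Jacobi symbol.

Pull out 2: since 1073 ≡ 1 (mod 8), (2/1073) = +1.
Reciprocity: 29 ≡ 1 and 1073 ≡ 1 (mod 4), so (29/1073) = +(1073/29).
Reduce top mod 29: now compute (0/29).
Top reduces to 0: gcd > 1, so the symbol is 0.

0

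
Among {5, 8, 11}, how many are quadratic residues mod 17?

1

(5/17) = -1 → non-residue.
(8/17) = +1 → QR.
(11/17) = -1 → non-residue.
Total quadratic residues among the 3: 1.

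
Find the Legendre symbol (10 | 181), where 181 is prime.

-1

Pull out 2: since 181 ≡ 5 (mod 8), (2/181) = -1.
Reciprocity: 5 ≡ 1 and 181 ≡ 1 (mod 4), so (5/181) = +(181/5).
Reduce top mod 5: now compute (1/5).
Reached (1/5) = 1. Collecting the sign flips along the way, the symbol is -1.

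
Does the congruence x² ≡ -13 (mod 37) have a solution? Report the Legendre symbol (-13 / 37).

Euler's criterion: (-13/37) ≡ 24^18 (mod 37).
24^2 ≡ 21 (mod 37)
24^4 ≡ 34 (mod 37)
24^8 ≡ 9 (mod 37)
24^16 ≡ 7 (mod 37)
24^18 = 24^(16+2) ≡ 36 (mod 37).
Result is 36 ≡ −1, so (-13/37) = −1.

-1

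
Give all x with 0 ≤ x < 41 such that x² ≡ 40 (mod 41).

41 ≡ 1 (mod 4), so we find a root by search.
Trying successive values, 9² = 81 ≡ 40 (mod 41). The other root is 41 − 9 = 32.

9, 32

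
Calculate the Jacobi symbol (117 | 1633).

Reciprocity: 117 ≡ 1 and 1633 ≡ 1 (mod 4), so (117/1633) = +(1633/117).
Reduce top mod 117: now compute (112/117).
Pull out 2^4: since 117 ≡ 5 (mod 8), (2/117) = -1, so (2/117)^4 = +1.
Reciprocity: 7 ≡ 3 and 117 ≡ 1 (mod 4), so (7/117) = +(117/7).
Reduce top mod 7: now compute (5/7).
Reciprocity: 5 ≡ 1 and 7 ≡ 3 (mod 4), so (5/7) = +(7/5).
Reduce top mod 5: now compute (2/5).
Pull out 2: since 5 ≡ 5 (mod 8), (2/5) = -1.
Reached (1/5) = 1. Collecting the sign flips along the way, the symbol is -1.

-1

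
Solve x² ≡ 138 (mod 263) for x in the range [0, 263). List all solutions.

Since 263 ≡ 3 (mod 4), a square root of 138 is 138^((263+1)/4) = 138^66 mod 263.
Repeated squaring: 138^2≡108, 138^4≡92, 138^8≡48, 138^16≡200, 138^32≡24, 138^64≡50 (mod 263).
138^66 = 138^(64+2) ≡ 140 (mod 263).
Check: 140² = 19600 ≡ 138 (mod 263). The two roots are 123 and 140.

123, 140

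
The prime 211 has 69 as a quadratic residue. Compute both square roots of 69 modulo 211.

51, 160

Since 211 ≡ 3 (mod 4), a square root of 69 is 69^((211+1)/4) = 69^53 mod 211.
Repeated squaring: 69^2≡119, 69^4≡24, 69^8≡154, 69^16≡84, 69^32≡93 (mod 211).
69^53 = 69^(32+16+4+1) ≡ 51 (mod 211).
Check: 51² = 2601 ≡ 69 (mod 211). The two roots are 51 and 160.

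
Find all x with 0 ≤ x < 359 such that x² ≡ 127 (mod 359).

129, 230

Since 359 ≡ 3 (mod 4), a square root of 127 is 127^((359+1)/4) = 127^90 mod 359.
Repeated squaring: 127^2≡333, 127^4≡317, 127^8≡328, 127^16≡243, 127^32≡173, 127^64≡132 (mod 359).
127^90 = 127^(64+16+8+2) ≡ 230 (mod 359).
Check: 230² = 52900 ≡ 127 (mod 359). The two roots are 129 and 230.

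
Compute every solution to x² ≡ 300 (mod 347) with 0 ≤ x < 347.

Since 347 ≡ 3 (mod 4), a square root of 300 is 300^((347+1)/4) = 300^87 mod 347.
Repeated squaring: 300^2≡127, 300^4≡167, 300^8≡129, 300^16≡332, 300^32≡225, 300^64≡310 (mod 347).
300^87 = 300^(64+16+4+2+1) ≡ 256 (mod 347).
Check: 256² = 65536 ≡ 300 (mod 347). The two roots are 91 and 256.

91, 256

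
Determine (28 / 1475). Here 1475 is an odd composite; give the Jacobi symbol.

1

Pull out 2^2: since 1475 ≡ 3 (mod 8), (2/1475) = -1, so (2/1475)^2 = +1.
Reciprocity: 7 ≡ 3 and 1475 ≡ 3 (mod 4), so (7/1475) = −(1475/7).
Reduce top mod 7: now compute (5/7).
Reciprocity: 5 ≡ 1 and 7 ≡ 3 (mod 4), so (5/7) = +(7/5).
Reduce top mod 5: now compute (2/5).
Pull out 2: since 5 ≡ 5 (mod 8), (2/5) = -1.
Reached (1/5) = 1. Collecting the sign flips along the way, the symbol is +1.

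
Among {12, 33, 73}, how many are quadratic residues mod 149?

(12/149) = -1 → non-residue.
(33/149) = +1 → QR.
(73/149) = +1 → QR.
Total quadratic residues among the 3: 2.

2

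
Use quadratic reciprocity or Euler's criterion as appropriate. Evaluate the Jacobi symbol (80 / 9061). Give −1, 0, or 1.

Pull out 2^4: since 9061 ≡ 5 (mod 8), (2/9061) = -1, so (2/9061)^4 = +1.
Reciprocity: 5 ≡ 1 and 9061 ≡ 1 (mod 4), so (5/9061) = +(9061/5).
Reduce top mod 5: now compute (1/5).
Reached (1/5) = 1. Collecting the sign flips along the way, the symbol is +1.

1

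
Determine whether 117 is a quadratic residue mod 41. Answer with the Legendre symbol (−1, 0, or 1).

Euler's criterion: (117/41) ≡ 35^20 (mod 41).
35^2 ≡ 36 (mod 41)
35^4 ≡ 25 (mod 41)
35^8 ≡ 10 (mod 41)
35^16 ≡ 18 (mod 41)
35^20 = 35^(16+4) ≡ 40 (mod 41).
Result is 40 ≡ −1, so (117/41) = −1.

-1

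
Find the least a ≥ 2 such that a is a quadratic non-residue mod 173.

(2/173) = −1, so 2 is the smallest positive non-residue mod 173.

2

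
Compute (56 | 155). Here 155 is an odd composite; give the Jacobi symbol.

1

Pull out 2^3: since 155 ≡ 3 (mod 8), (2/155) = -1, so (2/155)^3 = -1.
Reciprocity: 7 ≡ 3 and 155 ≡ 3 (mod 4), so (7/155) = −(155/7).
Reduce top mod 7: now compute (1/7).
Reached (1/7) = 1. Collecting the sign flips along the way, the symbol is +1.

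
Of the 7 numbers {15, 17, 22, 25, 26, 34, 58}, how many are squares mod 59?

(15/59) = +1 → QR.
(17/59) = +1 → QR.
(22/59) = +1 → QR.
(25/59) = +1 → QR.
(26/59) = +1 → QR.
(34/59) = -1 → non-residue.
(58/59) = -1 → non-residue.
Total quadratic residues among the 7: 5.

5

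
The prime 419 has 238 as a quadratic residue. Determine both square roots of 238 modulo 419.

186, 233

Since 419 ≡ 3 (mod 4), a square root of 238 is 238^((419+1)/4) = 238^105 mod 419.
Repeated squaring: 238^2≡79, 238^4≡375, 238^8≡260, 238^16≡141, 238^32≡188, 238^64≡148 (mod 419).
238^105 = 238^(64+32+8+1) ≡ 186 (mod 419).
Check: 186² = 34596 ≡ 238 (mod 419). The two roots are 186 and 233.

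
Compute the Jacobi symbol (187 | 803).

0

Reciprocity: 187 ≡ 3 and 803 ≡ 3 (mod 4), so (187/803) = −(803/187).
Reduce top mod 187: now compute (55/187).
Reciprocity: 55 ≡ 3 and 187 ≡ 3 (mod 4), so (55/187) = −(187/55).
Reduce top mod 55: now compute (22/55).
Pull out 2: since 55 ≡ 7 (mod 8), (2/55) = +1.
Reciprocity: 11 ≡ 3 and 55 ≡ 3 (mod 4), so (11/55) = −(55/11).
Reduce top mod 11: now compute (0/11).
Top reduces to 0: gcd > 1, so the symbol is 0.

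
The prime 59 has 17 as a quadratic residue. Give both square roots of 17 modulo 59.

Since 59 ≡ 3 (mod 4), a square root of 17 is 17^((59+1)/4) = 17^15 mod 59.
Repeated squaring: 17^2≡53, 17^4≡36, 17^8≡57 (mod 59).
17^15 = 17^(8+4+2+1) ≡ 28 (mod 59).
Check: 28² = 784 ≡ 17 (mod 59). The two roots are 28 and 31.

28, 31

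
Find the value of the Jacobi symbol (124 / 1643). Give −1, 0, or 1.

Pull out 2^2: since 1643 ≡ 3 (mod 8), (2/1643) = -1, so (2/1643)^2 = +1.
Reciprocity: 31 ≡ 3 and 1643 ≡ 3 (mod 4), so (31/1643) = −(1643/31).
Reduce top mod 31: now compute (0/31).
Top reduces to 0: gcd > 1, so the symbol is 0.

0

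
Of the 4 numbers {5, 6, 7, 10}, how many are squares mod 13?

(5/13) = -1 → non-residue.
(6/13) = -1 → non-residue.
(7/13) = -1 → non-residue.
(10/13) = +1 → QR.
Total quadratic residues among the 4: 1.

1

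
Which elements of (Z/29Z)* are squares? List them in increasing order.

1 4 5 6 7 9 13 16 20 22 23 24 25 28

Square k = 1,…,14 (k and 29−k give the same square):
1²=1, 2²=4, 3²=9, 4²=16, 5²=25, 6²≡7, 7²≡20, 8²≡6, 9²≡23, 10²≡13, 11²≡5, 12²≡28, 13²≡24, 14²≡22 (mod 29).
So the quadratic residues mod 29 are {1, 4, 5, 6, 7, 9, 13, 16, 20, 22, 23, 24, 25, 28}.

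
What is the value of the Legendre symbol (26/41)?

Euler's criterion: (26/41) ≡ 26^20 (mod 41).
26^2 ≡ 20 (mod 41)
26^4 ≡ 31 (mod 41)
26^8 ≡ 18 (mod 41)
26^16 ≡ 37 (mod 41)
26^20 = 26^(16+4) ≡ 40 (mod 41).
Result is 40 ≡ −1, so (26/41) = −1.

-1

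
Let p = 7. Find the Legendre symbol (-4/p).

First reduce: -4 ≡ 3 (mod 7).
Reciprocity: 3 ≡ 3 and 7 ≡ 3 (mod 4), so (3/7) = −(7/3).
Reduce top mod 3: now compute (1/3).
Reached (1/3) = 1. Collecting the sign flips along the way, the symbol is -1.

-1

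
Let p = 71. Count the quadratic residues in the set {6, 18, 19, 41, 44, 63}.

3

(6/71) = +1 → QR.
(18/71) = +1 → QR.
(19/71) = +1 → QR.
(41/71) = -1 → non-residue.
(44/71) = -1 → non-residue.
(63/71) = -1 → non-residue.
Total quadratic residues among the 6: 3.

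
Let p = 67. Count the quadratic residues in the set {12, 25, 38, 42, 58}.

(12/67) = -1 → non-residue.
(25/67) = +1 → QR.
(38/67) = -1 → non-residue.
(42/67) = -1 → non-residue.
(58/67) = -1 → non-residue.
Total quadratic residues among the 5: 1.

1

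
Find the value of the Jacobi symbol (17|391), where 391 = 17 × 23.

Reciprocity: 17 ≡ 1 and 391 ≡ 3 (mod 4), so (17/391) = +(391/17).
Reduce top mod 17: now compute (0/17).
Top reduces to 0: gcd > 1, so the symbol is 0.

0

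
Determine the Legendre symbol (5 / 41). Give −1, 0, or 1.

Reciprocity: 5 ≡ 1 and 41 ≡ 1 (mod 4), so (5/41) = +(41/5).
Reduce top mod 5: now compute (1/5).
Reached (1/5) = 1. Collecting the sign flips along the way, the symbol is +1.

1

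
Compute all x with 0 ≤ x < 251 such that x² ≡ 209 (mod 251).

Since 251 ≡ 3 (mod 4), a square root of 209 is 209^((251+1)/4) = 209^63 mod 251.
Repeated squaring: 209^2≡7, 209^4≡49, 209^8≡142, 209^16≡84, 209^32≡28 (mod 251).
209^63 = 209^(32+16+8+4+2+1) ≡ 65 (mod 251).
Check: 65² = 4225 ≡ 209 (mod 251). The two roots are 65 and 186.

65, 186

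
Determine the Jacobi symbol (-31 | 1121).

First reduce: -31 ≡ 1090 (mod 1121).
Pull out 2: since 1121 ≡ 1 (mod 8), (2/1121) = +1.
Reciprocity: 545 ≡ 1 and 1121 ≡ 1 (mod 4), so (545/1121) = +(1121/545).
Reduce top mod 545: now compute (31/545).
Reciprocity: 31 ≡ 3 and 545 ≡ 1 (mod 4), so (31/545) = +(545/31).
Reduce top mod 31: now compute (18/31).
Pull out 2: since 31 ≡ 7 (mod 8), (2/31) = +1.
Reciprocity: 9 ≡ 1 and 31 ≡ 3 (mod 4), so (9/31) = +(31/9).
Reduce top mod 9: now compute (4/9).
Pull out 2^2: since 9 ≡ 1 (mod 8), (2/9) = +1, so (2/9)^2 = +1.
Reached (1/9) = 1. Collecting the sign flips along the way, the symbol is +1.

1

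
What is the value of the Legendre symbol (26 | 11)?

1

First reduce: 26 ≡ 4 (mod 11).
Pull out 2^2: since 11 ≡ 3 (mod 8), (2/11) = -1, so (2/11)^2 = +1.
Reached (1/11) = 1. Collecting the sign flips along the way, the symbol is +1.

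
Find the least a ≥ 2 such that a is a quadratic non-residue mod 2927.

5

(2/2927) = +1, so 2 is a residue.
(3/2927) = +1, so 3 is a residue.
(4/2927) = +1, so 4 is a residue.
(5/2927) = −1, so 5 is the smallest positive non-residue mod 2927.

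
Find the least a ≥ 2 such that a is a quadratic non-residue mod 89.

3

(2/89) = +1, so 2 is a residue.
(3/89) = −1, so 3 is the smallest positive non-residue mod 89.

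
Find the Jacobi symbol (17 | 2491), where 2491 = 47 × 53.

Reciprocity: 17 ≡ 1 and 2491 ≡ 3 (mod 4), so (17/2491) = +(2491/17).
Reduce top mod 17: now compute (9/17).
Reciprocity: 9 ≡ 1 and 17 ≡ 1 (mod 4), so (9/17) = +(17/9).
Reduce top mod 9: now compute (8/9).
Pull out 2^3: since 9 ≡ 1 (mod 8), (2/9) = +1, so (2/9)^3 = +1.
Reached (1/9) = 1. Collecting the sign flips along the way, the symbol is +1.

1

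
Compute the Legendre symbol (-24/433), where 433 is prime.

1

First reduce: -24 ≡ 409 (mod 433).
Reciprocity: 409 ≡ 1 and 433 ≡ 1 (mod 4), so (409/433) = +(433/409).
Reduce top mod 409: now compute (24/409).
Pull out 2^3: since 409 ≡ 1 (mod 8), (2/409) = +1, so (2/409)^3 = +1.
Reciprocity: 3 ≡ 3 and 409 ≡ 1 (mod 4), so (3/409) = +(409/3).
Reduce top mod 3: now compute (1/3).
Reached (1/3) = 1. Collecting the sign flips along the way, the symbol is +1.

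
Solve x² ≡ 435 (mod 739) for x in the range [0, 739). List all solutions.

291, 448

Since 739 ≡ 3 (mod 4), a square root of 435 is 435^((739+1)/4) = 435^185 mod 739.
Repeated squaring: 435^2≡41, 435^4≡203, 435^8≡564, 435^16≡326, 435^32≡599, 435^64≡386, 435^128≡457 (mod 739).
435^185 = 435^(128+32+16+8+1) ≡ 291 (mod 739).
Check: 291² = 84681 ≡ 435 (mod 739). The two roots are 291 and 448.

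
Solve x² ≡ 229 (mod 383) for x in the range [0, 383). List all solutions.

Since 383 ≡ 3 (mod 4), a square root of 229 is 229^((383+1)/4) = 229^96 mod 383.
Repeated squaring: 229^2≡353, 229^4≡134, 229^8≡338, 229^16≡110, 229^32≡227, 229^64≡207 (mod 383).
229^96 = 229^(64+32) ≡ 263 (mod 383).
Check: 263² = 69169 ≡ 229 (mod 383). The two roots are 120 and 263.

120, 263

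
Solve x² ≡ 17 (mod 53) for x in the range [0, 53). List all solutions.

21, 32

53 ≡ 1 (mod 4), so we find a root by search.
Trying successive values, 21² = 441 ≡ 17 (mod 53). The other root is 53 − 21 = 32.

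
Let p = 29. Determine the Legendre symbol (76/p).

Euler's criterion: (76/29) ≡ 18^14 (mod 29).
18^2 ≡ 5 (mod 29)
18^4 ≡ 25 (mod 29)
18^8 ≡ 16 (mod 29)
18^14 = 18^(8+4+2) ≡ 28 (mod 29).
Result is 28 ≡ −1, so (76/29) = −1.

-1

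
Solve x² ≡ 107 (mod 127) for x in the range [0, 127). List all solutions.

19, 108

Since 127 ≡ 3 (mod 4), a square root of 107 is 107^((127+1)/4) = 107^32 mod 127.
Repeated squaring: 107^2≡19, 107^4≡107, 107^8≡19, 107^16≡107, 107^32≡19 (mod 127).
107^32 = 107^(32) ≡ 19 (mod 127).
Check: 19² = 361 ≡ 107 (mod 127). The two roots are 19 and 108.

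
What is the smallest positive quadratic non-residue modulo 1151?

13

(2/1151) = +1, so 2 is a residue.
(3/1151) = +1, so 3 is a residue.
(4/1151) = +1, so 4 is a residue.
(5/1151) = +1, so 5 is a residue.
(6/1151) = +1, so 6 is a residue.
(7/1151) = +1, so 7 is a residue.
(8/1151) = +1, so 8 is a residue.
(9/1151) = +1, so 9 is a residue.
(10/1151) = +1, so 10 is a residue.
(11/1151) = +1, so 11 is a residue.
(12/1151) = +1, so 12 is a residue.
(13/1151) = −1, so 13 is the smallest positive non-residue mod 1151.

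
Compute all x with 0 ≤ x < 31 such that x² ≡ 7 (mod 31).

Since 31 ≡ 3 (mod 4), a square root of 7 is 7^((31+1)/4) = 7^8 mod 31.
Repeated squaring: 7^2≡18, 7^4≡14, 7^8≡10 (mod 31).
7^8 = 7^(8) ≡ 10 (mod 31).
Check: 10² = 100 ≡ 7 (mod 31). The two roots are 10 and 21.

10, 21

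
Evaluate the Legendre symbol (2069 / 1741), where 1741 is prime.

First reduce: 2069 ≡ 328 (mod 1741).
Pull out 2^3: since 1741 ≡ 5 (mod 8), (2/1741) = -1, so (2/1741)^3 = -1.
Reciprocity: 41 ≡ 1 and 1741 ≡ 1 (mod 4), so (41/1741) = +(1741/41).
Reduce top mod 41: now compute (19/41).
Reciprocity: 19 ≡ 3 and 41 ≡ 1 (mod 4), so (19/41) = +(41/19).
Reduce top mod 19: now compute (3/19).
Reciprocity: 3 ≡ 3 and 19 ≡ 3 (mod 4), so (3/19) = −(19/3).
Reduce top mod 3: now compute (1/3).
Reached (1/3) = 1. Collecting the sign flips along the way, the symbol is +1.

1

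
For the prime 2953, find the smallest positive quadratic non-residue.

5

(2/2953) = +1, so 2 is a residue.
(3/2953) = +1, so 3 is a residue.
(4/2953) = +1, so 4 is a residue.
(5/2953) = −1, so 5 is the smallest positive non-residue mod 2953.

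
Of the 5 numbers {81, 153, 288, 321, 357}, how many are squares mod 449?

(81/449) = +1 → QR.
(153/449) = -1 → non-residue.
(288/449) = +1 → QR.
(321/449) = +1 → QR.
(357/449) = +1 → QR.
Total quadratic residues among the 5: 4.

4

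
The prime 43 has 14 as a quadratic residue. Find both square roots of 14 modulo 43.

10, 33

Since 43 ≡ 3 (mod 4), a square root of 14 is 14^((43+1)/4) = 14^11 mod 43.
Repeated squaring: 14^2≡24, 14^4≡17, 14^8≡31 (mod 43).
14^11 = 14^(8+2+1) ≡ 10 (mod 43).
Check: 10² = 100 ≡ 14 (mod 43). The two roots are 10 and 33.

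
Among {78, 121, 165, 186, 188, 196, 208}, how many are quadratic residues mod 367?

(78/367) = -1 → non-residue.
(121/367) = +1 → QR.
(165/367) = -1 → non-residue.
(186/367) = -1 → non-residue.
(188/367) = +1 → QR.
(196/367) = +1 → QR.
(208/367) = +1 → QR.
Total quadratic residues among the 7: 4.

4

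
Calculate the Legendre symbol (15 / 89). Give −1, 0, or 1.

-1

Reciprocity: 15 ≡ 3 and 89 ≡ 1 (mod 4), so (15/89) = +(89/15).
Reduce top mod 15: now compute (14/15).
Pull out 2: since 15 ≡ 7 (mod 8), (2/15) = +1.
Reciprocity: 7 ≡ 3 and 15 ≡ 3 (mod 4), so (7/15) = −(15/7).
Reduce top mod 7: now compute (1/7).
Reached (1/7) = 1. Collecting the sign flips along the way, the symbol is -1.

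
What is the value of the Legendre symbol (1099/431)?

-1

Euler's criterion: (1099/431) ≡ 237^215 (mod 431).
237^2 ≡ 139 (mod 431)
237^4 ≡ 357 (mod 431)
237^8 ≡ 304 (mod 431)
237^16 ≡ 182 (mod 431)
237^32 ≡ 368 (mod 431)
237^64 ≡ 90 (mod 431)
237^128 ≡ 342 (mod 431)
237^215 = 237^(128+64+16+4+2+1) ≡ 430 (mod 431).
Result is 430 ≡ −1, so (1099/431) = −1.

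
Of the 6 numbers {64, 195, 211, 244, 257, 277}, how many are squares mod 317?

4

(64/317) = +1 → QR.
(195/317) = -1 → non-residue.
(211/317) = -1 → non-residue.
(244/317) = +1 → QR.
(257/317) = +1 → QR.
(277/317) = +1 → QR.
Total quadratic residues among the 6: 4.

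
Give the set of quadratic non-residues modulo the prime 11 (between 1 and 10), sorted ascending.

Square k = 1,…,5 (k and 11−k give the same square):
1²=1, 2²=4, 3²=9, 4²≡5, 5²≡3 (mod 11).
The residues are {1, 3, 4, 5, 9}; the non-residues are the remaining 5 nonzero classes.

2, 6, 7, 8, 10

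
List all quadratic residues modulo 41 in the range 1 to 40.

1 2 4 5 8 9 10 16 18 20 21 23 25 31 32 33 36 37 39 40

Square k = 1,…,20 (k and 41−k give the same square):
1²=1, 2²=4, 3²=9, 4²=16, 5²=25, 6²=36, 7²≡8, 8²≡23, 9²≡40, 10²≡18, 11²≡39, 12²≡21, 13²≡5, 14²≡32, 15²≡20, 16²≡10, 17²≡2, 18²≡37, 19²≡33, 20²≡31 (mod 41).
So the quadratic residues mod 41 are {1, 2, 4, 5, 8, 9, 10, 16, 18, 20, 21, 23, 25, 31, 32, 33, 36, 37, 39, 40}.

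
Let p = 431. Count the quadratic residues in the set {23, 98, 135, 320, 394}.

5

(23/431) = +1 → QR.
(98/431) = +1 → QR.
(135/431) = +1 → QR.
(320/431) = +1 → QR.
(394/431) = +1 → QR.
Total quadratic residues among the 5: 5.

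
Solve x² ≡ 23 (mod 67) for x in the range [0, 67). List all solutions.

31, 36

Since 67 ≡ 3 (mod 4), a square root of 23 is 23^((67+1)/4) = 23^17 mod 67.
Repeated squaring: 23^2≡60, 23^4≡49, 23^8≡56, 23^16≡54 (mod 67).
23^17 = 23^(16+1) ≡ 36 (mod 67).
Check: 36² = 1296 ≡ 23 (mod 67). The two roots are 31 and 36.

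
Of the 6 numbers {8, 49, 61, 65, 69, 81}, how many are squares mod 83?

5

(8/83) = -1 → non-residue.
(49/83) = +1 → QR.
(61/83) = +1 → QR.
(65/83) = +1 → QR.
(69/83) = +1 → QR.
(81/83) = +1 → QR.
Total quadratic residues among the 6: 5.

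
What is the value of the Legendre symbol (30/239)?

1

Pull out 2: since 239 ≡ 7 (mod 8), (2/239) = +1.
Reciprocity: 15 ≡ 3 and 239 ≡ 3 (mod 4), so (15/239) = −(239/15).
Reduce top mod 15: now compute (14/15).
Pull out 2: since 15 ≡ 7 (mod 8), (2/15) = +1.
Reciprocity: 7 ≡ 3 and 15 ≡ 3 (mod 4), so (7/15) = −(15/7).
Reduce top mod 7: now compute (1/7).
Reached (1/7) = 1. Collecting the sign flips along the way, the symbol is +1.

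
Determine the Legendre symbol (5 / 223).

Reciprocity: 5 ≡ 1 and 223 ≡ 3 (mod 4), so (5/223) = +(223/5).
Reduce top mod 5: now compute (3/5).
Reciprocity: 3 ≡ 3 and 5 ≡ 1 (mod 4), so (3/5) = +(5/3).
Reduce top mod 3: now compute (2/3).
Pull out 2: since 3 ≡ 3 (mod 8), (2/3) = -1.
Reached (1/3) = 1. Collecting the sign flips along the way, the symbol is -1.

-1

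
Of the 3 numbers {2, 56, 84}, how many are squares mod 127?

2

(2/127) = +1 → QR.
(56/127) = -1 → non-residue.
(84/127) = +1 → QR.
Total quadratic residues among the 3: 2.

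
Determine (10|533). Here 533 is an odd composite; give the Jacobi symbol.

1

Pull out 2: since 533 ≡ 5 (mod 8), (2/533) = -1.
Reciprocity: 5 ≡ 1 and 533 ≡ 1 (mod 4), so (5/533) = +(533/5).
Reduce top mod 5: now compute (3/5).
Reciprocity: 3 ≡ 3 and 5 ≡ 1 (mod 4), so (3/5) = +(5/3).
Reduce top mod 3: now compute (2/3).
Pull out 2: since 3 ≡ 3 (mod 8), (2/3) = -1.
Reached (1/3) = 1. Collecting the sign flips along the way, the symbol is +1.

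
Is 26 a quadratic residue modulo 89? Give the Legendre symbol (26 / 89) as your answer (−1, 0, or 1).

Euler's criterion: (26/89) ≡ 26^44 (mod 89).
26^2 ≡ 53 (mod 89)
26^4 ≡ 50 (mod 89)
26^8 ≡ 8 (mod 89)
26^16 ≡ 64 (mod 89)
26^32 ≡ 2 (mod 89)
26^44 = 26^(32+8+4) ≡ 88 (mod 89).
Result is 88 ≡ −1, so (26/89) = −1.

-1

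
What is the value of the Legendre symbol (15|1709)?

-1

Reciprocity: 15 ≡ 3 and 1709 ≡ 1 (mod 4), so (15/1709) = +(1709/15).
Reduce top mod 15: now compute (14/15).
Pull out 2: since 15 ≡ 7 (mod 8), (2/15) = +1.
Reciprocity: 7 ≡ 3 and 15 ≡ 3 (mod 4), so (7/15) = −(15/7).
Reduce top mod 7: now compute (1/7).
Reached (1/7) = 1. Collecting the sign flips along the way, the symbol is -1.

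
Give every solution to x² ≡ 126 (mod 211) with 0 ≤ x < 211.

45, 166

Since 211 ≡ 3 (mod 4), a square root of 126 is 126^((211+1)/4) = 126^53 mod 211.
Repeated squaring: 126^2≡51, 126^4≡69, 126^8≡119, 126^16≡24, 126^32≡154 (mod 211).
126^53 = 126^(32+16+4+1) ≡ 45 (mod 211).
Check: 45² = 2025 ≡ 126 (mod 211). The two roots are 45 and 166.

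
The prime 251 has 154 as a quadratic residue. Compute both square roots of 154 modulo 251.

107, 144

Since 251 ≡ 3 (mod 4), a square root of 154 is 154^((251+1)/4) = 154^63 mod 251.
Repeated squaring: 154^2≡122, 154^4≡75, 154^8≡103, 154^16≡67, 154^32≡222 (mod 251).
154^63 = 154^(32+16+8+4+2+1) ≡ 144 (mod 251).
Check: 144² = 20736 ≡ 154 (mod 251). The two roots are 107 and 144.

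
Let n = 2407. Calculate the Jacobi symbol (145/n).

Reciprocity: 145 ≡ 1 and 2407 ≡ 3 (mod 4), so (145/2407) = +(2407/145).
Reduce top mod 145: now compute (87/145).
Reciprocity: 87 ≡ 3 and 145 ≡ 1 (mod 4), so (87/145) = +(145/87).
Reduce top mod 87: now compute (58/87).
Pull out 2: since 87 ≡ 7 (mod 8), (2/87) = +1.
Reciprocity: 29 ≡ 1 and 87 ≡ 3 (mod 4), so (29/87) = +(87/29).
Reduce top mod 29: now compute (0/29).
Top reduces to 0: gcd > 1, so the symbol is 0.

0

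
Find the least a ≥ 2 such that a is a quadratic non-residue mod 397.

2

(2/397) = −1, so 2 is the smallest positive non-residue mod 397.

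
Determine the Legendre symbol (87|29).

First reduce: 87 ≡ 0 (mod 29).
Top reduces to 0: gcd > 1, so the symbol is 0.

0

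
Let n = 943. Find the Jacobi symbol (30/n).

Pull out 2: since 943 ≡ 7 (mod 8), (2/943) = +1.
Reciprocity: 15 ≡ 3 and 943 ≡ 3 (mod 4), so (15/943) = −(943/15).
Reduce top mod 15: now compute (13/15).
Reciprocity: 13 ≡ 1 and 15 ≡ 3 (mod 4), so (13/15) = +(15/13).
Reduce top mod 13: now compute (2/13).
Pull out 2: since 13 ≡ 5 (mod 8), (2/13) = -1.
Reached (1/13) = 1. Collecting the sign flips along the way, the symbol is +1.

1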